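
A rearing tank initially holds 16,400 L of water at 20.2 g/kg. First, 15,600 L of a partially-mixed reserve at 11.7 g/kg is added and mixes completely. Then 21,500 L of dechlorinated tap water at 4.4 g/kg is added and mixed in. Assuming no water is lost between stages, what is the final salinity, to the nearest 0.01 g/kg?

Salt balance:
Initial salt = 16,400×20.2 = 331,280
After stage 1: salt = 331,280 + 15,600×11.7 = 513,800; volume = 32,000 L; S = 16.056 g/kg
After stage 2: salt = 513,800 + 21,500×4.4 = 608,400; volume = 53,500 L
S = 608,400 / 53,500 = 11.372 g/kg

11.37 g/kg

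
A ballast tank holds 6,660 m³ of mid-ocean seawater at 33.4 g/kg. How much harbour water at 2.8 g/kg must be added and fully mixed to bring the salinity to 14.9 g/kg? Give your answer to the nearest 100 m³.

10200 m³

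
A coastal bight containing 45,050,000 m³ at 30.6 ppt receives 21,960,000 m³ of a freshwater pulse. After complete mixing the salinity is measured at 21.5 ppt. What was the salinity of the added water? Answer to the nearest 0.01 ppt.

2.83 ppt

Salt balance: 45,050,000×30.6 + 21,960,000×S = 67,010,000×21.5
1,378,530,000 + 21,960,000·S = 1,440,715,000
S = (1,440,715,000 − 1,378,530,000) / 21,960,000 = 2.8317 ppt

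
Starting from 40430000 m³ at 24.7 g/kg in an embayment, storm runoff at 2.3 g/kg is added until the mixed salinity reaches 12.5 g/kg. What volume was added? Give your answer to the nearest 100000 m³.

48400000 m³

Salt balance: 40,430,000×24.7 + V×2.3 = (40,430,000+V)×12.5
998,621,000 + 2.3V = 505,375,000 + 12.5V
493,246,000 = 10.2V
V = 48,357,450.98 m³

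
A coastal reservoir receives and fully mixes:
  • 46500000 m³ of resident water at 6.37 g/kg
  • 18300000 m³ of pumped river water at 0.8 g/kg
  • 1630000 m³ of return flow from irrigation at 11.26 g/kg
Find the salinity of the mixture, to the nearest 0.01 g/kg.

By conservation of dissolved salt,
salt = 46,500,000×6.37 + 18,300,000×0.8 + 1,630,000×11.26 = 296,205,000 + 14,640,000 + 18,353,800 = 329,198,800
volume = 46,500,000 + 18,300,000 + 1,630,000 = 66,430,000 m³
S = 329,198,800 / 66,430,000 = 4.9556 g/kg

4.96 g/kg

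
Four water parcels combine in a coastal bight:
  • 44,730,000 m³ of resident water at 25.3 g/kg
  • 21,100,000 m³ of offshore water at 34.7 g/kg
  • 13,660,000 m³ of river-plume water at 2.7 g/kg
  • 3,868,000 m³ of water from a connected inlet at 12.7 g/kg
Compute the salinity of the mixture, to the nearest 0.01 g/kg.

23.39 g/kg

Weighted by volume,
salt = 44,730,000×25.3 + 21,100,000×34.7 + 13,660,000×2.7 + 3,868,000×12.7 = 1,131,669,000 + 732,170,000 + 36,882,000 + 49,123,600 = 1,949,844,600
volume = 44,730,000 + 21,100,000 + 13,660,000 + 3,868,000 = 83,358,000 m³
S = 1,949,844,600 / 83,358,000 = 23.3912 g/kg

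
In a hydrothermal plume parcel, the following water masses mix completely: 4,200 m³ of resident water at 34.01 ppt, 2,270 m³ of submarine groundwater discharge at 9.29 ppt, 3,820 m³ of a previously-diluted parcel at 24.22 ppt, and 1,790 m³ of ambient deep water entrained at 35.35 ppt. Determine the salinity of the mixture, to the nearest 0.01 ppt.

26.47 ppt

Salt balance:
salt = 4,200×34.01 + 2,270×9.29 + 3,820×24.22 + 1,790×35.35 = 142,842 + 21,088.3 + 92,520.4 + 63,276.5 = 319,727.2
volume = 4,200 + 2,270 + 3,820 + 1,790 = 12,080 m³
S = 319,727.2 / 12,080 = 26.4675 ppt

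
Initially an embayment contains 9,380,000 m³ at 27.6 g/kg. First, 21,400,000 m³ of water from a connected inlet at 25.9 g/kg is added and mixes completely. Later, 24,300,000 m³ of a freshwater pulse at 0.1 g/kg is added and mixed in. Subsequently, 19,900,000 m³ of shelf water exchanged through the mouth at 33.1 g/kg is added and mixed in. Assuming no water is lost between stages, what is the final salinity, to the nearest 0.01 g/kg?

19.66 g/kg

Conserving salt mass:
Initial salt = 9,380,000×27.6 = 258,888,000
After stage 1: salt = 258,888,000 + 21,400,000×25.9 = 813,148,000; volume = 30,780,000 m³; S = 26.418 g/kg
After stage 2: salt = 813,148,000 + 24,300,000×0.1 = 815,578,000; volume = 55,080,000 m³; S = 14.807 g/kg
After stage 3: salt = 815,578,000 + 19,900,000×33.1 = 1,474,268,000; volume = 74,980,000 m³
S = 1,474,268,000 / 74,980,000 = 19.6621 g/kg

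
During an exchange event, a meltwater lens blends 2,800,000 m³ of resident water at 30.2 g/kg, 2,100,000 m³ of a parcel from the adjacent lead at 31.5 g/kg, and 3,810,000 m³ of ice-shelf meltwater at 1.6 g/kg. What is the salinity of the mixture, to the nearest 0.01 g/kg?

18.00 g/kg

Conserving salt mass:
salt = 2,800,000×30.2 + 2,100,000×31.5 + 3,810,000×1.6 = 84,560,000 + 66,150,000 + 6,096,000 = 156,806,000
volume = 2,800,000 + 2,100,000 + 3,810,000 = 8,710,000 m³
S = 156,806,000 / 8,710,000 = 18.003 g/kg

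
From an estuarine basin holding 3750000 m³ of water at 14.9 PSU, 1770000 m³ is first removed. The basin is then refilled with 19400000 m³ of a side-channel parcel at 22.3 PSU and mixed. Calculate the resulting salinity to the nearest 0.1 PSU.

21.6 PSU

Remaining after removal: 1,980,000 m³ at 14.9 PSU (salt = 29,502,000)
After addition: salt = 29,502,000 + 19,400,000×22.3 = 462,122,000; volume = 21,380,000 m³
S = 462,122,000 / 21,380,000 = 21.6147 PSU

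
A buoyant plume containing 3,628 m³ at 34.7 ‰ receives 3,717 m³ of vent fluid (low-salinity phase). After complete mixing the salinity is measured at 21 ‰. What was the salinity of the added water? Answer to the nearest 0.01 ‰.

Salt balance: 3,628×34.7 + 3,717×S = 7,345×21
125,891.6 + 3,717·S = 154,245
S = (154,245 − 125,891.6) / 3,717 = 7.628 ‰

7.63 ‰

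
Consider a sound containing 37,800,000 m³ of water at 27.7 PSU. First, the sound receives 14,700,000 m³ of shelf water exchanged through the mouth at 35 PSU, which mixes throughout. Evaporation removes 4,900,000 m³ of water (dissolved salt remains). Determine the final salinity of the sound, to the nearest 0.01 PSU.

32.81 PSU

After mixing: salt = 37,800,000×27.7 + 14,700,000×35 = 1,561,560,000; volume = 52,500,000 m³
After evaporation: salt unchanged = 1,561,560,000; volume = 52,500,000 − 4,900,000 = 47,600,000 m³
S = 1,561,560,000 / 47,600,000 = 32.8059 PSU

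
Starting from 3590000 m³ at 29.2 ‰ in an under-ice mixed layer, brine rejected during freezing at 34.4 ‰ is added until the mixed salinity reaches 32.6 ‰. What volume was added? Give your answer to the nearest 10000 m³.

6780000 m³

Salt balance: 3,590,000×29.2 + V×34.4 = (3,590,000+V)×32.6
104,828,000 + 34.4V = 117,034,000 + 32.6V
12,206,000 = 1.8V
V = 6,781,111.11 m³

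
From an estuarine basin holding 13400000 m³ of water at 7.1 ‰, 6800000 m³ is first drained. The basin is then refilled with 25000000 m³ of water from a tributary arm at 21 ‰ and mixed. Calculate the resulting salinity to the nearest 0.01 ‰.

Remaining after removal: 6,600,000 m³ at 7.1 ‰ (salt = 46,860,000)
After addition: salt = 46,860,000 + 25,000,000×21 = 571,860,000; volume = 31,600,000 m³
S = 571,860,000 / 31,600,000 = 18.0968 ‰

18.10 ‰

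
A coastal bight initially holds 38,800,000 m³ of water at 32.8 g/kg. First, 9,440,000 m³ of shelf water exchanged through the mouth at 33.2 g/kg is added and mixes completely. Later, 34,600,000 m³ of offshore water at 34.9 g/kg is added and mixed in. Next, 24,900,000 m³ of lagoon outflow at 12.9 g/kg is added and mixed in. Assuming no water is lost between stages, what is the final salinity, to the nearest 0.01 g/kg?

Total salt / total volume:
Initial salt = 38,800,000×32.8 = 1,272,640,000
After stage 1: salt = 1,272,640,000 + 9,440,000×33.2 = 1,586,048,000; volume = 48,240,000 m³; S = 32.878 g/kg
After stage 2: salt = 1,586,048,000 + 34,600,000×34.9 = 2,793,588,000; volume = 82,840,000 m³; S = 33.723 g/kg
After stage 3: salt = 2,793,588,000 + 24,900,000×12.9 = 3,114,798,000; volume = 107,740,000 m³
S = 3,114,798,000 / 107,740,000 = 28.9103 g/kg

28.91 g/kg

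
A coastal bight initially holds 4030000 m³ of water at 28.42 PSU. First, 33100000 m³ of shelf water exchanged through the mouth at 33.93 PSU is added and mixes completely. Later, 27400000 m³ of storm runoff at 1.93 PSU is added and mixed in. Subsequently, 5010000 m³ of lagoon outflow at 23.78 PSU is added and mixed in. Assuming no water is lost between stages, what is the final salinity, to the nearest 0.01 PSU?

By conservation of dissolved salt,
Initial salt = 4,030,000×28.42 = 114,532,600
After stage 1: salt = 114,532,600 + 33,100,000×33.93 = 1,237,615,600; volume = 37,130,000 m³; S = 33.332 PSU
After stage 2: salt = 1,237,615,600 + 27,400,000×1.93 = 1,290,497,600; volume = 64,530,000 m³; S = 19.998 PSU
After stage 3: salt = 1,290,497,600 + 5,010,000×23.78 = 1,409,635,400; volume = 69,540,000 m³
S = 1,409,635,400 / 69,540,000 = 20.2709 PSU

20.27 PSU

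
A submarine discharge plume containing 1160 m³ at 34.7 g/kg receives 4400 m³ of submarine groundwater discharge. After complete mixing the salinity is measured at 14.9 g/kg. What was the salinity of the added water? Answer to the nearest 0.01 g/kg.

9.68 g/kg

Salt balance: 1,160×34.7 + 4,400×S = 5,560×14.9
40,252 + 4,400·S = 82,844
S = (82,844 − 40,252) / 4,400 = 9.68 g/kg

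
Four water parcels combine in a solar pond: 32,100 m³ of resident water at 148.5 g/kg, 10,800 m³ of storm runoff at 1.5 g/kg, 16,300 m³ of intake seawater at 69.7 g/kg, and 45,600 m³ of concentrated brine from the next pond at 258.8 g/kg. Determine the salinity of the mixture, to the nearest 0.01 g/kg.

Conserving salt mass:
salt = 32,100×148.5 + 10,800×1.5 + 16,300×69.7 + 45,600×258.8 = 4,766,850 + 16,200 + 1,136,110 + 11,801,280 = 17,720,440
volume = 32,100 + 10,800 + 16,300 + 45,600 = 104,800 m³
S = 17,720,440 / 104,800 = 169.0882 g/kg

169.09 g/kg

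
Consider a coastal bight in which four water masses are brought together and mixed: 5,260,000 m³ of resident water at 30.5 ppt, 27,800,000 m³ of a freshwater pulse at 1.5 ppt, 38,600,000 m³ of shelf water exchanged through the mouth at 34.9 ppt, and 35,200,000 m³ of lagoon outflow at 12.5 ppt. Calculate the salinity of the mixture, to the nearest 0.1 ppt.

18.6 ppt

Mass of salt is conserved:
salt = 5,260,000×30.5 + 27,800,000×1.5 + 38,600,000×34.9 + 35,200,000×12.5 = 160,430,000 + 41,700,000 + 1,347,140,000 + 440,000,000 = 1,989,270,000
volume = 5,260,000 + 27,800,000 + 38,600,000 + 35,200,000 = 106,860,000 m³
S = 1,989,270,000 / 106,860,000 = 18.616 ppt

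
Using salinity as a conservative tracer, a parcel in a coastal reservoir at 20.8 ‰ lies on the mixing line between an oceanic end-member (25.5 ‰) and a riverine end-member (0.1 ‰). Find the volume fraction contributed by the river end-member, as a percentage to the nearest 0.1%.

18.5%

Let f be the freshwater fraction. Salt balance per unit volume:
f×0.1 + (1−f)×25.5 = 20.8
f = (25.5 − 20.8) / (25.5 − 0.1) = 4.7/25.4 = 0.185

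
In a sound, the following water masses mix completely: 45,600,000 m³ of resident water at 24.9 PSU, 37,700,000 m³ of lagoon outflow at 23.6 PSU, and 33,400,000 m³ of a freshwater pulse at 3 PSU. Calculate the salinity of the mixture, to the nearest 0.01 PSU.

18.21 PSU

Total salt / total volume:
salt = 45,600,000×24.9 + 37,700,000×23.6 + 33,400,000×3 = 1,135,440,000 + 889,720,000 + 100,200,000 = 2,125,360,000
volume = 45,600,000 + 37,700,000 + 33,400,000 = 116,700,000 m³
S = 2,125,360,000 / 116,700,000 = 18.2122 PSU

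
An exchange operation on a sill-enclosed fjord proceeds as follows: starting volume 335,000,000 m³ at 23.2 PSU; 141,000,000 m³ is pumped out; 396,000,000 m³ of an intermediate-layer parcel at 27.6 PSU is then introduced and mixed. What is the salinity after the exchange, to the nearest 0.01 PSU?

Remaining after removal: 194,000,000 m³ at 23.2 PSU (salt = 4,500,800,000)
After addition: salt = 4,500,800,000 + 396,000,000×27.6 = 15,430,400,000; volume = 590,000,000 m³
S = 15,430,400,000 / 590,000,000 = 26.1532 PSU

26.15 PSU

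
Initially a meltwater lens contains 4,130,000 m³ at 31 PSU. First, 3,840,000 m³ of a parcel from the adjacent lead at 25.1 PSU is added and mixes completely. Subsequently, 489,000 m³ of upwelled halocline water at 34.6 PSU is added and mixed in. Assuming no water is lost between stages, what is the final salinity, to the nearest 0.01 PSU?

28.53 PSU

Mass of salt is conserved:
Initial salt = 4,130,000×31 = 128,030,000
After stage 1: salt = 128,030,000 + 3,840,000×25.1 = 224,414,000; volume = 7,970,000 m³; S = 28.157 PSU
After stage 2: salt = 224,414,000 + 489,000×34.6 = 241,333,400; volume = 8,459,000 m³
S = 241,333,400 / 8,459,000 = 28.5298 PSU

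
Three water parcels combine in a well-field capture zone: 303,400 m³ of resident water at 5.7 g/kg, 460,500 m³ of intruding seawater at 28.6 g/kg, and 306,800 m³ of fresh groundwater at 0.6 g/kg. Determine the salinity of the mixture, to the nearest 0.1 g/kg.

Total salt / total volume:
salt = 303,400×5.7 + 460,500×28.6 + 306,800×0.6 = 1,729,380 + 13,170,300 + 184,080 = 15,083,760
volume = 303,400 + 460,500 + 306,800 = 1,070,700 m³
S = 15,083,760 / 1,070,700 = 14.088 g/kg

14.1 g/kg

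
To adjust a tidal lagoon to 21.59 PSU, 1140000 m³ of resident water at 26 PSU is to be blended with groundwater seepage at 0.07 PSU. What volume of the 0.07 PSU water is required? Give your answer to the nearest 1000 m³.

Salt balance: 1,140,000×26 + V×0.07 = (1,140,000+V)×21.59
29,640,000 + 0.07V = 24,612,600 + 21.59V
5,027,400 = 21.52V
V = 233,615.24 m³

234000 m³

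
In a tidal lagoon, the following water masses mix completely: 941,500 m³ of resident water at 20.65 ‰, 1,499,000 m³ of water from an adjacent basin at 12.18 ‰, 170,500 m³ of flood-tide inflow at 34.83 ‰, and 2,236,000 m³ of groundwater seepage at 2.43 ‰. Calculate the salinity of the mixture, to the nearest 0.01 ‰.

10.12 ‰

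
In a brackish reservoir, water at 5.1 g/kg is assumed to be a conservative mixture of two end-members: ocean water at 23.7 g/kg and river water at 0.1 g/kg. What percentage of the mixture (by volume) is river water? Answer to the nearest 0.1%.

78.8%

Let f be the freshwater fraction. Salt balance per unit volume:
f×0.1 + (1−f)×23.7 = 5.1
f = (23.7 − 5.1) / (23.7 − 0.1) = 18.6/23.6 = 0.7881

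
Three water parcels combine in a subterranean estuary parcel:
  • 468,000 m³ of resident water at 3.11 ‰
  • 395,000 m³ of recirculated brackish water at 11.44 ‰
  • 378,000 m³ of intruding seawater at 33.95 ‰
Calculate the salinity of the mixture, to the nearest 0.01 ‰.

Total salt / total volume:
salt = 468,000×3.11 + 395,000×11.44 + 378,000×33.95 = 1,455,480 + 4,518,800 + 12,833,100 = 18,807,380
volume = 468,000 + 395,000 + 378,000 = 1,241,000 m³
S = 18,807,380 / 1,241,000 = 15.155 ‰

15.16 ‰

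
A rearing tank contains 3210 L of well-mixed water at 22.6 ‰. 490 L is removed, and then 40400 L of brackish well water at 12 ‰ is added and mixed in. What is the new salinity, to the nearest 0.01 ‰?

Remaining after removal: 2,720 L at 22.6 ‰ (salt = 61,472)
After addition: salt = 61,472 + 40,400×12 = 546,272; volume = 43,120 L
S = 546,272 / 43,120 = 12.6686 ‰

12.67 ‰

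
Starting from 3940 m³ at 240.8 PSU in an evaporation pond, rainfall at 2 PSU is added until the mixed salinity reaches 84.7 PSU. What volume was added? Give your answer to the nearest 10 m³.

7440 m³

Salt balance: 3,940×240.8 + V×2 = (3,940+V)×84.7
948,752 + 2V = 333,718 + 84.7V
615,034 = 82.7V
V = 7,436.93 m³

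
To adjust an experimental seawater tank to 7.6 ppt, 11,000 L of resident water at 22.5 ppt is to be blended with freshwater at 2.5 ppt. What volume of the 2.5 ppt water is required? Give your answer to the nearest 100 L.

Salt balance: 11,000×22.5 + V×2.5 = (11,000+V)×7.6
247,500 + 2.5V = 83,600 + 7.6V
163,900 = 5.1V
V = 32,137.25 L

32100 L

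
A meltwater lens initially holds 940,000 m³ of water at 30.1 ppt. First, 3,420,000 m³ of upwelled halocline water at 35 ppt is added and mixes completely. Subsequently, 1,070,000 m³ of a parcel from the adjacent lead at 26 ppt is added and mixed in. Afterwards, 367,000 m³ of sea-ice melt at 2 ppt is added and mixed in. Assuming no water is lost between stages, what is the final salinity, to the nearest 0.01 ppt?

30.46 ppt

Salt balance:
Initial salt = 940,000×30.1 = 28,294,000
After stage 1: salt = 28,294,000 + 3,420,000×35 = 147,994,000; volume = 4,360,000 m³; S = 33.944 ppt
After stage 2: salt = 147,994,000 + 1,070,000×26 = 175,814,000; volume = 5,430,000 m³; S = 32.378 ppt
After stage 3: salt = 175,814,000 + 367,000×2 = 176,548,000; volume = 5,797,000 m³
S = 176,548,000 / 5,797,000 = 30.4551 ppt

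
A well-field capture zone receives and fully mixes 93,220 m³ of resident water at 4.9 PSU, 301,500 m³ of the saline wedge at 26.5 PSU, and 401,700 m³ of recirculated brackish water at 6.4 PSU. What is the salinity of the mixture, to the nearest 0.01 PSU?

13.83 PSU

By conservation of dissolved salt,
salt = 93,220×4.9 + 301,500×26.5 + 401,700×6.4 = 456,778 + 7,989,750 + 2,570,880 = 11,017,408
volume = 93,220 + 301,500 + 401,700 = 796,420 m³
S = 11,017,408 / 796,420 = 13.8337 PSU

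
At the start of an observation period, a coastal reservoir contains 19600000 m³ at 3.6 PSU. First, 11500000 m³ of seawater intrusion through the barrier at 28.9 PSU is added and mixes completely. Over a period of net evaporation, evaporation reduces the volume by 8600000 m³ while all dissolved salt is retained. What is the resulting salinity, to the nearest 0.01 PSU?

17.91 PSU

After mixing: salt = 19,600,000×3.6 + 11,500,000×28.9 = 402,910,000; volume = 31,100,000 m³
After evaporation: salt unchanged = 402,910,000; volume = 31,100,000 − 8,600,000 = 22,500,000 m³
S = 402,910,000 / 22,500,000 = 17.9071 PSU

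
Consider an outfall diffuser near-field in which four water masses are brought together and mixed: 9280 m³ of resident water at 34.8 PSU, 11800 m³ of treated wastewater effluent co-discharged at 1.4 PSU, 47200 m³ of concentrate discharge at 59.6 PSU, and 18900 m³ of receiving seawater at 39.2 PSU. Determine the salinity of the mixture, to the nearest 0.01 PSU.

44.66 PSU

Mass of salt is conserved:
salt = 9,280×34.8 + 11,800×1.4 + 47,200×59.6 + 18,900×39.2 = 322,944 + 16,520 + 2,813,120 + 740,880 = 3,893,464
volume = 9,280 + 11,800 + 47,200 + 18,900 = 87,180 m³
S = 3,893,464 / 87,180 = 44.6601 PSU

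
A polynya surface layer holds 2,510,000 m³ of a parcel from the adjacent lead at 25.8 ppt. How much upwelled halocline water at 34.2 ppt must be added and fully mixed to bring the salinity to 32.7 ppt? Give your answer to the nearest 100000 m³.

11500000 m³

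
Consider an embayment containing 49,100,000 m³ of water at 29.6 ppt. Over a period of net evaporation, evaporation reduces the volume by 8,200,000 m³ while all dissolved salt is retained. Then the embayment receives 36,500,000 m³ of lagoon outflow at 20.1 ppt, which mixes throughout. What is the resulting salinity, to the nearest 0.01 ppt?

After evaporation: salt = 49,100,000×29.6 = 1,453,360,000; volume = 49,100,000 − 8,200,000 = 40,900,000 m³
After mixing: salt = 1,453,360,000 + 36,500,000×20.1 = 2,187,010,000; volume = 40,900,000 + 36,500,000 = 77,400,000 m³
S = 2,187,010,000 / 77,400,000 = 28.2559 ppt

28.26 ppt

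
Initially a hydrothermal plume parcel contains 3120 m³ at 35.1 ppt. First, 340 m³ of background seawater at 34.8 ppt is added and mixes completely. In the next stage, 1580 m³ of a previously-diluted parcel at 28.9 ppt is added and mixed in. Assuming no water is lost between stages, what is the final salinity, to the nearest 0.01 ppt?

33.14 ppt

Mass of salt is conserved:
Initial salt = 3,120×35.1 = 109,512
After stage 1: salt = 109,512 + 340×34.8 = 121,344; volume = 3,460 m³; S = 35.071 ppt
After stage 2: salt = 121,344 + 1,580×28.9 = 167,006; volume = 5,040 m³
S = 167,006 / 5,040 = 33.1361 ppt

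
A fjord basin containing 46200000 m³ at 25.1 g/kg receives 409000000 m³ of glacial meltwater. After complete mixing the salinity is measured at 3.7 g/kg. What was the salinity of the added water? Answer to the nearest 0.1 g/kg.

Salt balance: 46,200,000×25.1 + 409,000,000×S = 455,200,000×3.7
1,159,620,000 + 409,000,000·S = 1,684,240,000
S = (1,684,240,000 − 1,159,620,000) / 409,000,000 = 1.2827 g/kg

1.3 g/kg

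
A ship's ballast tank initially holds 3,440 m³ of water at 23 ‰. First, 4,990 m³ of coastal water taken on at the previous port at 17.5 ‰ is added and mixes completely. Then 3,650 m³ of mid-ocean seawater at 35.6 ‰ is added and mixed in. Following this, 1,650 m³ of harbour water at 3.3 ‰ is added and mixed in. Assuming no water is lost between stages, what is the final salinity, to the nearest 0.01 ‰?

21.98 ‰

Mass of salt is conserved:
Initial salt = 3,440×23 = 79,120
After stage 1: salt = 79,120 + 4,990×17.5 = 166,445; volume = 8,430 m³; S = 19.744 ‰
After stage 2: salt = 166,445 + 3,650×35.6 = 296,385; volume = 12,080 m³; S = 24.535 ‰
After stage 3: salt = 296,385 + 1,650×3.3 = 301,830; volume = 13,730 m³
S = 301,830 / 13,730 = 21.9832 ‰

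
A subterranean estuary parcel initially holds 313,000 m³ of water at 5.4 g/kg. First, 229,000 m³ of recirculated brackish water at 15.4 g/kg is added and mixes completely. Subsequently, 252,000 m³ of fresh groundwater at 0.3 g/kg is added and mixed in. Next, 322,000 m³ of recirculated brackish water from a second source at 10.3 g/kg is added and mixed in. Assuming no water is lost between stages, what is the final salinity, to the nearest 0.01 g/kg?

7.71 g/kg

Salt balance:
Initial salt = 313,000×5.4 = 1,690,200
After stage 1: salt = 1,690,200 + 229,000×15.4 = 5,216,800; volume = 542,000 m³; S = 9.625 g/kg
After stage 2: salt = 5,216,800 + 252,000×0.3 = 5,292,400; volume = 794,000 m³; S = 6.665 g/kg
After stage 3: salt = 5,292,400 + 322,000×10.3 = 8,609,000; volume = 1,116,000 m³
S = 8,609,000 / 1,116,000 = 7.7142 g/kg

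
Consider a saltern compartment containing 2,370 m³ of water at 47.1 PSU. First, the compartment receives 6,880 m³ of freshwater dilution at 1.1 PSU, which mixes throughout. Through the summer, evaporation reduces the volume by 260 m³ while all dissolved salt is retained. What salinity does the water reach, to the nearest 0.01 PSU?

After mixing: salt = 2,370×47.1 + 6,880×1.1 = 119,195; volume = 9,250 m³
After evaporation: salt unchanged = 119,195; volume = 9,250 − 260 = 8,990 m³
S = 119,195 / 8,990 = 13.2586 PSU

13.26 PSU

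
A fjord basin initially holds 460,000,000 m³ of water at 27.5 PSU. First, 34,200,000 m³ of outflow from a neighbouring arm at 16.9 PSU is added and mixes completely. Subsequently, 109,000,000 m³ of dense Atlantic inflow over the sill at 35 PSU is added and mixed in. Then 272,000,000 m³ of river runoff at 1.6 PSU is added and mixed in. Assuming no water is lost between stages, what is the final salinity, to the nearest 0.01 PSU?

19.97 PSU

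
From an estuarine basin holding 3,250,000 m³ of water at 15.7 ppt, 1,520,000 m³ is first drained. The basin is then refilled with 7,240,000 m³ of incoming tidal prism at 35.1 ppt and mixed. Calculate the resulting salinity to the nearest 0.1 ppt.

31.4 ppt

Remaining after removal: 1,730,000 m³ at 15.7 ppt (salt = 27,161,000)
After addition: salt = 27,161,000 + 7,240,000×35.1 = 281,285,000; volume = 8,970,000 m³
S = 281,285,000 / 8,970,000 = 31.3584 ppt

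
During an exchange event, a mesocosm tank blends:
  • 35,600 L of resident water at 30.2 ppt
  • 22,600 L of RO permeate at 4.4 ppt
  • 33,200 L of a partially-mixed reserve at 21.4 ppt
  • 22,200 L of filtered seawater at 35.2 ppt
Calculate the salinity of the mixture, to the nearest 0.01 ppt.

Weighted by volume,
salt = 35,600×30.2 + 22,600×4.4 + 33,200×21.4 + 22,200×35.2 = 1,075,120 + 99,440 + 710,480 + 781,440 = 2,666,480
volume = 35,600 + 22,600 + 33,200 + 22,200 = 113,600 L
S = 2,666,480 / 113,600 = 23.4725 ppt

23.47 ppt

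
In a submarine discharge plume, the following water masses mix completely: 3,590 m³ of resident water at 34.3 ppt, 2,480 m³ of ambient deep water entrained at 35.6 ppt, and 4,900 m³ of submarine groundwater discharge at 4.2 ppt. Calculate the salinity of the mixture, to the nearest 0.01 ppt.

Mass of salt is conserved:
salt = 3,590×34.3 + 2,480×35.6 + 4,900×4.2 = 123,137 + 88,288 + 20,580 = 232,005
volume = 3,590 + 2,480 + 4,900 = 10,970 m³
S = 232,005 / 10,970 = 21.149 ppt

21.15 ppt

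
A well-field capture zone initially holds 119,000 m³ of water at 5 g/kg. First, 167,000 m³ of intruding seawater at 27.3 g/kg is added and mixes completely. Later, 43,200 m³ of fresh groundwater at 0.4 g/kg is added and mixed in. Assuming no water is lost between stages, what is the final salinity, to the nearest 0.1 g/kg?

15.7 g/kg

By conservation of dissolved salt,
Initial salt = 119,000×5 = 595,000
After stage 1: salt = 595,000 + 167,000×27.3 = 5,154,100; volume = 286,000 m³; S = 18.021 g/kg
After stage 2: salt = 5,154,100 + 43,200×0.4 = 5,171,380; volume = 329,200 m³
S = 5,171,380 / 329,200 = 15.7089 g/kg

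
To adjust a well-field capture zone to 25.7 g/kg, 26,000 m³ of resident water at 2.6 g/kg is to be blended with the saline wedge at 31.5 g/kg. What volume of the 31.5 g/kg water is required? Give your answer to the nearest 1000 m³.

Salt balance: 26,000×2.6 + V×31.5 = (26,000+V)×25.7
67,600 + 31.5V = 668,200 + 25.7V
600,600 = 5.8V
V = 103,551.72 m³

104000 m³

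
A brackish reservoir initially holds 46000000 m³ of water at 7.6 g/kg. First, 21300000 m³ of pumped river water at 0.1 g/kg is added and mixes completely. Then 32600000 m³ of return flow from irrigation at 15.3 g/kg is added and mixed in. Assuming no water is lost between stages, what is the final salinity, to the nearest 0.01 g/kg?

Weighted by volume,
Initial salt = 46,000,000×7.6 = 349,600,000
After stage 1: salt = 349,600,000 + 21,300,000×0.1 = 351,730,000; volume = 67,300,000 m³; S = 5.226 g/kg
After stage 2: salt = 351,730,000 + 32,600,000×15.3 = 850,510,000; volume = 99,900,000 m³
S = 850,510,000 / 99,900,000 = 8.5136 g/kg

8.51 g/kg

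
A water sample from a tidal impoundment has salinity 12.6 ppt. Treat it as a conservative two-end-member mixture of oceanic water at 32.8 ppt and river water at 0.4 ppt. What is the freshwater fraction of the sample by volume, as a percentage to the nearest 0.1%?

Let f be the freshwater fraction. Salt balance per unit volume:
f×0.4 + (1−f)×32.8 = 12.6
f = (32.8 − 12.6) / (32.8 − 0.4) = 20.2/32.4 = 0.6235

62.3%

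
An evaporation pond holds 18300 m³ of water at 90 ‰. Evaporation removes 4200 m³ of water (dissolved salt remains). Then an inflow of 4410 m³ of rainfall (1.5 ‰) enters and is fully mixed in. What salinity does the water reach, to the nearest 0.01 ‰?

After evaporation: salt = 18,300×90 = 1,647,000; volume = 18,300 − 4,200 = 14,100 m³
After mixing: salt = 1,647,000 + 4,410×1.5 = 1,653,615; volume = 14,100 + 4,410 = 18,510 m³
S = 1,653,615 / 18,510 = 89.3363 ‰

89.34 ‰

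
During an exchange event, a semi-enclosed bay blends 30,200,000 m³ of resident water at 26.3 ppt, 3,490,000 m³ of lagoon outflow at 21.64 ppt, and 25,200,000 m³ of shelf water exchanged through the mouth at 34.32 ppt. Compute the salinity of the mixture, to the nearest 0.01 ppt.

Conserving salt mass:
salt = 30,200,000×26.3 + 3,490,000×21.64 + 25,200,000×34.32 = 794,260,000 + 75,523,600 + 864,864,000 = 1,734,647,600
volume = 30,200,000 + 3,490,000 + 25,200,000 = 58,890,000 m³
S = 1,734,647,600 / 58,890,000 = 29.4557 ppt

29.46 ppt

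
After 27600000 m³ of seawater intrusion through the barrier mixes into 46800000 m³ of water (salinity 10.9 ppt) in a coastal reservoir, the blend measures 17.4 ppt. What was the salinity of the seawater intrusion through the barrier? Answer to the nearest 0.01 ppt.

28.42 ppt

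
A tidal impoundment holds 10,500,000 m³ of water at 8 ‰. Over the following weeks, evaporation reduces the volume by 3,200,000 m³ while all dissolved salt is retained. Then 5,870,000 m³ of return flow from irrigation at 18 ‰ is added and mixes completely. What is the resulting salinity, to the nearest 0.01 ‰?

After evaporation: salt = 10,500,000×8 = 84,000,000; volume = 10,500,000 − 3,200,000 = 7,300,000 m³
After mixing: salt = 84,000,000 + 5,870,000×18 = 189,660,000; volume = 7,300,000 + 5,870,000 = 13,170,000 m³
S = 189,660,000 / 13,170,000 = 14.4009 ‰

14.40 ‰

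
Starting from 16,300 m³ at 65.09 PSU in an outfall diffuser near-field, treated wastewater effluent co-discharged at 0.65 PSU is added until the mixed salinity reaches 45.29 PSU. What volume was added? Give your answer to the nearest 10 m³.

7230 m³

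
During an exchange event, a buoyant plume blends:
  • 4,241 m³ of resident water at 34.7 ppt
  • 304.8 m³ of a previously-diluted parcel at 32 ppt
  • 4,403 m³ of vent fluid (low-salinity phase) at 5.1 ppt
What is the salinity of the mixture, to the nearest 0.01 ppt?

20.04 ppt

By conservation of dissolved salt,
salt = 4,241×34.7 + 304.8×32 + 4,403×5.1 = 147,162.7 + 9,753.6 + 22,455.3 = 179,371.6
volume = 4,241 + 304.8 + 4,403 = 8,948.8 m³
S = 179,371.6 / 8,948.8 = 20.0442 ppt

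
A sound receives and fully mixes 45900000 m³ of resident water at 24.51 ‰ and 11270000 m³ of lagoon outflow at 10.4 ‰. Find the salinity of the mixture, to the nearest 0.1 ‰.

21.7 ‰

By conservation of dissolved salt,
salt = 45,900,000×24.51 + 11,270,000×10.4 = 1,125,009,000 + 117,208,000 = 1,242,217,000
volume = 45,900,000 + 11,270,000 = 57,170,000 m³
S = 1,242,217,000 / 57,170,000 = 21.728 ‰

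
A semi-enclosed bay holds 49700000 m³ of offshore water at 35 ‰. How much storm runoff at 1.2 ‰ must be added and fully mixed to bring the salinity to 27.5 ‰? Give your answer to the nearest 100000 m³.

14200000 m³

Salt balance: 49,700,000×35 + V×1.2 = (49,700,000+V)×27.5
1,739,500,000 + 1.2V = 1,366,750,000 + 27.5V
372,750,000 = 26.3V
V = 14,173,003.8 m³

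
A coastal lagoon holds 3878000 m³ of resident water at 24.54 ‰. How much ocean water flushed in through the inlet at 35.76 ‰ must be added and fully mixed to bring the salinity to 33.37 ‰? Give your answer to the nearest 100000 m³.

14300000 m³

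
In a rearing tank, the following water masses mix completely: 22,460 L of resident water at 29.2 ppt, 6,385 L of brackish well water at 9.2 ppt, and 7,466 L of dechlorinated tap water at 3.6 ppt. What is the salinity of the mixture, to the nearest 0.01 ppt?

20.42 ppt

By conservation of dissolved salt,
salt = 22,460×29.2 + 6,385×9.2 + 7,466×3.6 = 655,832 + 58,742 + 26,877.6 = 741,451.6
volume = 22,460 + 6,385 + 7,466 = 36,311 L
S = 741,451.6 / 36,311 = 20.4195 ppt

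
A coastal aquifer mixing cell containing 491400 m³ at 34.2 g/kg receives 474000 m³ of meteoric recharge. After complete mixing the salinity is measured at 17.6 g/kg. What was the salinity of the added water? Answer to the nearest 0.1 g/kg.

0.4 g/kg

Salt balance: 491,400×34.2 + 474,000×S = 965,400×17.6
16,805,880 + 474,000·S = 16,991,040
S = (16,991,040 − 16,805,880) / 474,000 = 0.3906 g/kg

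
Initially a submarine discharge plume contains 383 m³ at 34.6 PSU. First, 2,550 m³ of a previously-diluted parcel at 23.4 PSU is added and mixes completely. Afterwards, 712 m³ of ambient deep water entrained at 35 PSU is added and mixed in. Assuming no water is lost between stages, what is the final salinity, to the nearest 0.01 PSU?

Total salt / total volume:
Initial salt = 383×34.6 = 13,251.8
After stage 1: salt = 13,251.8 + 2,550×23.4 = 72,921.8; volume = 2,933 m³; S = 24.863 PSU
After stage 2: salt = 72,921.8 + 712×35 = 97,841.8; volume = 3,645 m³
S = 97,841.8 / 3,645 = 26.8427 PSU

26.84 PSU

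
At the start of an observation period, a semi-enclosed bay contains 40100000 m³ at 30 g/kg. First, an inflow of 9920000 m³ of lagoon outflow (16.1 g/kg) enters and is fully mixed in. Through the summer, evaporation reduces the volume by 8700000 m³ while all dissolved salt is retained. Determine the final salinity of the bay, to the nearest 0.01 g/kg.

32.98 g/kg

After mixing: salt = 40,100,000×30 + 9,920,000×16.1 = 1,362,712,000; volume = 50,020,000 m³
After evaporation: salt unchanged = 1,362,712,000; volume = 50,020,000 − 8,700,000 = 41,320,000 m³
S = 1,362,712,000 / 41,320,000 = 32.9795 g/kg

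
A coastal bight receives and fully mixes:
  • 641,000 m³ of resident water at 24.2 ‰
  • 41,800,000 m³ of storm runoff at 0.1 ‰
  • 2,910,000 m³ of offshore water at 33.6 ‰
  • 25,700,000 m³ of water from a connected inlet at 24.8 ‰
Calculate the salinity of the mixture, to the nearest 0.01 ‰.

10.62 ‰

By conservation of dissolved salt,
salt = 641,000×24.2 + 41,800,000×0.1 + 2,910,000×33.6 + 25,700,000×24.8 = 15,512,200 + 4,180,000 + 97,776,000 + 637,360,000 = 754,828,200
volume = 641,000 + 41,800,000 + 2,910,000 + 25,700,000 = 71,051,000 m³
S = 754,828,200 / 71,051,000 = 10.6238 ‰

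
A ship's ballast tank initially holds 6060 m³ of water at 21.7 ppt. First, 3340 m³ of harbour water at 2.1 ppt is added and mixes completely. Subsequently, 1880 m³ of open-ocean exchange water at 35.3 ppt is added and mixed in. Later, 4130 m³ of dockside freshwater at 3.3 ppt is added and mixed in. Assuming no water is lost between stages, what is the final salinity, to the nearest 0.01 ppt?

Total salt / total volume:
Initial salt = 6,060×21.7 = 131,502
After stage 1: salt = 131,502 + 3,340×2.1 = 138,516; volume = 9,400 m³; S = 14.736 ppt
After stage 2: salt = 138,516 + 1,880×35.3 = 204,880; volume = 11,280 m³; S = 18.163 ppt
After stage 3: salt = 204,880 + 4,130×3.3 = 218,509; volume = 15,410 m³
S = 218,509 / 15,410 = 14.1797 ppt

14.18 ppt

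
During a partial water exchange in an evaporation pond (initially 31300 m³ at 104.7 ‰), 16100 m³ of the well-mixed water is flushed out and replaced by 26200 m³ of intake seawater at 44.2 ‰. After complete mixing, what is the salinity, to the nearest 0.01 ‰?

66.41 ‰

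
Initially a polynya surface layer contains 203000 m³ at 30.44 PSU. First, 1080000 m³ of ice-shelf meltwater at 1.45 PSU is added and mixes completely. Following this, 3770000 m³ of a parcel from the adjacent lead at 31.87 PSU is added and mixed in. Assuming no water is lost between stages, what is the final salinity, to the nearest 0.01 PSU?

25.31 PSU

Mass of salt is conserved:
Initial salt = 203,000×30.44 = 6,179,320
After stage 1: salt = 6,179,320 + 1,080,000×1.45 = 7,745,320; volume = 1,283,000 m³; S = 6.037 PSU
After stage 2: salt = 7,745,320 + 3,770,000×31.87 = 127,895,220; volume = 5,053,000 m³
S = 127,895,220 / 5,053,000 = 25.3108 PSU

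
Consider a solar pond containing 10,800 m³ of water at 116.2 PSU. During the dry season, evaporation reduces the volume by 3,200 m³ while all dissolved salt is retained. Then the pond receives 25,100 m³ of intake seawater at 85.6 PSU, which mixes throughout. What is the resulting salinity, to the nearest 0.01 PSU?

After evaporation: salt = 10,800×116.2 = 1,254,960; volume = 10,800 − 3,200 = 7,600 m³
After mixing: salt = 1,254,960 + 25,100×85.6 = 3,403,520; volume = 7,600 + 25,100 = 32,700 m³
S = 3,403,520 / 32,700 = 104.0832 PSU

104.08 PSU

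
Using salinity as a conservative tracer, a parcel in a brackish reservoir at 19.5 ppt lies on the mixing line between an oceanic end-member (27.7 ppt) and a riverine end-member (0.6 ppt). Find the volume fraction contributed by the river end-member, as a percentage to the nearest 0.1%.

Let f be the freshwater fraction. Salt balance per unit volume:
f×0.6 + (1−f)×27.7 = 19.5
f = (27.7 − 19.5) / (27.7 − 0.6) = 8.2/27.1 = 0.3026

30.3%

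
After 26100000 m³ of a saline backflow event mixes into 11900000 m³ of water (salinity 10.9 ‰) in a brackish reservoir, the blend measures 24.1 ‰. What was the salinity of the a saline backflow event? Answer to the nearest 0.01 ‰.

30.12 ‰

Salt balance: 11,900,000×10.9 + 26,100,000×S = 38,000,000×24.1
129,710,000 + 26,100,000·S = 915,800,000
S = (915,800,000 − 129,710,000) / 26,100,000 = 30.1184 ‰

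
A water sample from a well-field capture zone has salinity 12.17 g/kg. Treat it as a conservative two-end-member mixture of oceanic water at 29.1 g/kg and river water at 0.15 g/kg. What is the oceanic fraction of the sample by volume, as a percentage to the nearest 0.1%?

41.5%

Let g be the oceanic fraction. Salt balance per unit volume:
g×29.1 + (1−g)×0.15 = 12.17
g = (12.17 − 0.15) / (29.1 − 0.15) = 12.02/28.95 = 0.4152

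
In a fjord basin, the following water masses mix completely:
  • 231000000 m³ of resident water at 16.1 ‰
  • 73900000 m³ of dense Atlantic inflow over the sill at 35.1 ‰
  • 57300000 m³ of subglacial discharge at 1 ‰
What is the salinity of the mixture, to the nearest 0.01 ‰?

17.59 ‰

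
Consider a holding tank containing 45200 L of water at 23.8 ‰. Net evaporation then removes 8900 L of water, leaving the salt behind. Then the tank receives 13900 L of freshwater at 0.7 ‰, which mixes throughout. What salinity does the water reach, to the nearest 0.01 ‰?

21.62 ‰

After evaporation: salt = 45,200×23.8 = 1,075,760; volume = 45,200 − 8,900 = 36,300 L
After mixing: salt = 1,075,760 + 13,900×0.7 = 1,085,490; volume = 36,300 + 13,900 = 50,200 L
S = 1,085,490 / 50,200 = 21.6233 ‰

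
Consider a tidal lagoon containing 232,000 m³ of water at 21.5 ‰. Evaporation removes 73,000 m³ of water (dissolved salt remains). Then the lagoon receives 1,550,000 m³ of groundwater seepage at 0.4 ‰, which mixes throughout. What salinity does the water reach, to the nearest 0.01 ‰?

3.28 ‰

After evaporation: salt = 232,000×21.5 = 4,988,000; volume = 232,000 − 73,000 = 159,000 m³
After mixing: salt = 4,988,000 + 1,550,000×0.4 = 5,608,000; volume = 159,000 + 1,550,000 = 1,709,000 m³
S = 5,608,000 / 1,709,000 = 3.2815 ‰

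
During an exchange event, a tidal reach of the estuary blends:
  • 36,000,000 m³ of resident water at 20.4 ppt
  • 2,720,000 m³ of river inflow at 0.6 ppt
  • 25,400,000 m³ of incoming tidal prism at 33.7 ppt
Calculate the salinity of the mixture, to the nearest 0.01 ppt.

24.83 ppt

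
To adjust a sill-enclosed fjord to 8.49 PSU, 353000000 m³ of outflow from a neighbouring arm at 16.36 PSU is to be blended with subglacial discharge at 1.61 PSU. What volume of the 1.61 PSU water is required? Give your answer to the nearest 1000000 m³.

Salt balance: 353,000,000×16.36 + V×1.61 = (353,000,000+V)×8.49
5,775,080,000 + 1.61V = 2,996,970,000 + 8.49V
2,778,110,000 = 6.88V
V = 403,795,058.14 m³

404000000 m³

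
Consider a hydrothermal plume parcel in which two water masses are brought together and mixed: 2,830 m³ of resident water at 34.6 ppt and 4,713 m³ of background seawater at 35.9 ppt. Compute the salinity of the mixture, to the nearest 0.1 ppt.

Total salt / total volume:
salt = 2,830×34.6 + 4,713×35.9 = 97,918 + 169,196.7 = 267,114.7
volume = 2,830 + 4,713 = 7,543 m³
S = 267,114.7 / 7,543 = 35.412 ppt

35.4 ppt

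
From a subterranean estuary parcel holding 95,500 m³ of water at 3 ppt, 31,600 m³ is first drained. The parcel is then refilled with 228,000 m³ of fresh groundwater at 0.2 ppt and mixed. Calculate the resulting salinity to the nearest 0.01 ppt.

0.81 ppt

Remaining after removal: 63,900 m³ at 3 ppt (salt = 191,700)
After addition: salt = 191,700 + 228,000×0.2 = 237,300; volume = 291,900 m³
S = 237,300 / 291,900 = 0.8129 ppt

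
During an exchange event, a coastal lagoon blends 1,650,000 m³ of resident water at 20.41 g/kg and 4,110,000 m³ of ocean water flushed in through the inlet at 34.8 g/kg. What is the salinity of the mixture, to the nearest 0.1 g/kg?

30.7 g/kg

Conserving salt mass:
salt = 1,650,000×20.41 + 4,110,000×34.8 = 33,676,500 + 143,028,000 = 176,704,500
volume = 1,650,000 + 4,110,000 = 5,760,000 m³
S = 176,704,500 / 5,760,000 = 30.678 g/kg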